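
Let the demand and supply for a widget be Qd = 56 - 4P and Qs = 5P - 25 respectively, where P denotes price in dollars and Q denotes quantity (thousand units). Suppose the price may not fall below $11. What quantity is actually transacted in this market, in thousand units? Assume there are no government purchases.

Setting quantity demanded equal to quantity supplied, 56 - 4P = 5P - 25, gives P* = 9 and Q* = 20.
Since 11 > 9, the floor is binding.
At P = 11: Qd = 56 - 4·11 = 12 and Qs = 5·11 - 25 = 30.
The quantity actually transacted is the short side, demand: 12.

12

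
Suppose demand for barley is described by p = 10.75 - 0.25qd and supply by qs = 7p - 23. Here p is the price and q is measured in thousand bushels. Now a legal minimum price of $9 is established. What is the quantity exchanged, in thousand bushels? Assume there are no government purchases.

7

Rearranging demand gives qd = 43 - 4p. Equilibrium: 43 - 4p = 7p - 23, so 66 = 11p and p* = 6, q* = 19.
Since 9 > 6, the floor is binding.
At p = 9: qd = 43 - 4·9 = 7 and qs = 7·9 - 23 = 40.
The quantity actually transacted is the short side, demand: 7.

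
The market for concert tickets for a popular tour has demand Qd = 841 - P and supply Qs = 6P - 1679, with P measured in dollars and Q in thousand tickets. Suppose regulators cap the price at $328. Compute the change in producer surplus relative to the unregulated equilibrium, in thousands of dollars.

Setting quantity demanded equal to quantity supplied, 841 - P = 6P - 1679, gives P* = 360 and Q* = 481.
Because the ceiling (328) lies below the market-clearing price, it is binding.
At P = 328: Qd = 841 - 328 = 513 and Qs = 6·328 - 1679 = 289.
Producer surplus without the control is ½ · (360 - 1679/6) · 481 = 231361/12.
With the ceiling, producers sell 289 units at 328, so PS = ½ · (328 - 1679/6) · 289 = 83521/12.
Change in producer surplus = 83521/12 - 231361/12 = -12320.

-12320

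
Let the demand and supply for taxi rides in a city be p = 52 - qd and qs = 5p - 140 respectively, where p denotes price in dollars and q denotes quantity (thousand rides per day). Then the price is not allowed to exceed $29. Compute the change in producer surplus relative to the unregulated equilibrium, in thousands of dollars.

Rearranging demand gives qd = 52 - p. In a free market, 52 - p = 5p - 140 gives the equilibrium p* = 32, q* = 20.
The ceiling of 29 is below the equilibrium price 32, so it binds.
At p = 29: qd = 52 - 29 = 23 and qs = 5·29 - 140 = 5.
Producer surplus without the control is ½ · (32 - 28) · 20 = 40.
With the ceiling, producers sell 5 units at 29, so PS = ½ · (29 - 28) · 5 = 2.5.
Change in producer surplus = 2.5 - 40 = -37.5.

-37.5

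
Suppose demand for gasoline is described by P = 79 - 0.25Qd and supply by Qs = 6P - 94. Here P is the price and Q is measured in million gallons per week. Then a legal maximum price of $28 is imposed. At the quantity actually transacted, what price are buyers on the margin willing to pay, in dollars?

60.5

Rearranging demand gives Qd = 316 - 4P. Equilibrium: 316 - 4P = 6P - 94, so 410 = 10P and P* = 41, Q* = 152.
Since 28 < 41, the ceiling is binding.
At P = 28: Qd = 316 - 4·28 = 204 and Qs = 6·28 - 94 = 74.
Only 74 units reach the market. On the demand curve, the marginal buyer's willingness to pay at Q = 74 is (316 - 74)/4 = 60.5.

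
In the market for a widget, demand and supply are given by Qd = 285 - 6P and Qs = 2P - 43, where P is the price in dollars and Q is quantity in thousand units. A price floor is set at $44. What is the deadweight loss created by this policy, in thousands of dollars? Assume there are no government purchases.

Without the control the market clears where 285 - 6P = 2P - 43, i.e. P* = 41 and Q* = 39.
Since 44 > 41, the floor is binding.
At P = 44: Qd = 285 - 6·44 = 21 and Qs = 2·44 - 43 = 45.
Quantity traded falls to 21. At Q = 21 the demand price is (285 - 21)/6 = 44 and the supply price is (43 + 21)/2 = 32.
Deadweight loss = ½ · (44 - 32) · (39 - 21) = ½ · 12 · 18 = 108.

108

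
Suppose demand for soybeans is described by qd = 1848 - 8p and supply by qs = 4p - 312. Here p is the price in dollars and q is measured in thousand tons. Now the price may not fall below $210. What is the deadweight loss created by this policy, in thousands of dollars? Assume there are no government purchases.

10800

Equilibrium: 1848 - 8p = 4p - 312, so 2160 = 12p and p* = 180, q* = 408.
Because the floor (210) lies above the market-clearing price, it is binding.
At p = 210: qd = 1848 - 8·210 = 168 and qs = 4·210 - 312 = 528.
Quantity traded falls to 168. At q = 168 the demand price is (1848 - 168)/8 = 210 and the supply price is (312 + 168)/4 = 120.
Deadweight loss = ½ · (210 - 120) · (408 - 168) = ½ · 90 · 240 = 10800.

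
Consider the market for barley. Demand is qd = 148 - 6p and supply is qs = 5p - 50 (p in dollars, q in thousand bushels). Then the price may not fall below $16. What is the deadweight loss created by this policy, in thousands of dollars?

Equilibrium: 148 - 6p = 5p - 50, so 198 = 11p and p* = 18, q* = 40.
Since 16 is below p* = 18, the floor does not bind and the free-market outcome prevails.
Since the control does not bind, no trades are prevented and deadweight loss is zero.

0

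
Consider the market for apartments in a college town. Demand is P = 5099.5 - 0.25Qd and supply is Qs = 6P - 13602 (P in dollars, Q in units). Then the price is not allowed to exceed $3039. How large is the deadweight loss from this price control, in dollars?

Rearranging demand gives Qd = 20398 - 4P. Without the control the market clears where 20398 - 4P = 6P - 13602, i.e. P* = 3400 and Q* = 6798.
Because the ceiling (3039) lies below the market-clearing price, it is binding.
At P = 3039: Qd = 20398 - 4·3039 = 8242 and Qs = 6·3039 - 13602 = 4632.
Quantity traded falls to 4632. At Q = 4632 the demand price is (20398 - 4632)/4 = 3941.5 and the supply price is (13602 + 4632)/6 = 3039.
Deadweight loss = ½ · (3941.5 - 3039) · (6798 - 4632) = ½ · 902.5 · 2166 = 977407.5.

977407.5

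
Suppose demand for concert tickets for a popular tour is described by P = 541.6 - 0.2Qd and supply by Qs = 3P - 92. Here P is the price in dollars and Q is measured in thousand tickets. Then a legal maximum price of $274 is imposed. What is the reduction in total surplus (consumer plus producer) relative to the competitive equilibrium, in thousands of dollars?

Rearranging demand gives Qd = 2708 - 5P. In a free market, 2708 - 5P = 3P - 92 gives the equilibrium P* = 350, Q* = 958.
Since 274 < 350, the ceiling is binding.
At P = 274: Qd = 2708 - 5·274 = 1338 and Qs = 3·274 - 92 = 730.
Quantity traded falls to 730. At Q = 730 the demand price is (2708 - 730)/5 = 395.6 and the supply price is (92 + 730)/3 = 274.
Deadweight loss = ½ · (395.6 - 274) · (958 - 730) = ½ · 121.6 · 228 = 13862.4.

13862.4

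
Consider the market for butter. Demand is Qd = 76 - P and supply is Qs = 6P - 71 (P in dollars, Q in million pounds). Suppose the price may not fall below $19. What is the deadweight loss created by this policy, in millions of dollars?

0

In a free market, 76 - P = 6P - 71 gives the equilibrium P* = 21, Q* = 55.
The floor of 19 is below the equilibrium price 21, so it is not binding; the market clears at P* = 21, Q* = 55.
Since the control does not bind, no trades are prevented and deadweight loss is zero.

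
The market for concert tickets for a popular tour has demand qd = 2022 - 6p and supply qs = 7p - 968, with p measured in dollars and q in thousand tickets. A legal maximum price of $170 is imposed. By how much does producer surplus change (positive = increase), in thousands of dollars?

-25920

Without the control the market clears where 2022 - 6p = 7p - 968, i.e. p* = 230 and q* = 642.
The ceiling of 170 is below the equilibrium price 230, so it binds.
At p = 170: qd = 2022 - 6·170 = 1002 and qs = 7·170 - 968 = 222.
Producer surplus without the control is ½ · (230 - 968/7) · 642 = 206082/7.
With the ceiling, producers sell 222 units at 170, so PS = ½ · (170 - 968/7) · 222 = 24642/7.
Change in producer surplus = 24642/7 - 206082/7 = -25920.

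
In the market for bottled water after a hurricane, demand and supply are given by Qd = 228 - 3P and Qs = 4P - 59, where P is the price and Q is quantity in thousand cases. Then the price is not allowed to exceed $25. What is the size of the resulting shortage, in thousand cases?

112

In a free market, 228 - 3P = 4P - 59 gives the equilibrium P* = 41, Q* = 105.
Because the ceiling (25) lies below the market-clearing price, it is binding.
At P = 25: Qd = 228 - 3·25 = 153 and Qs = 4·25 - 59 = 41.
Shortage = Qd - Qs = 153 - 41 = 112.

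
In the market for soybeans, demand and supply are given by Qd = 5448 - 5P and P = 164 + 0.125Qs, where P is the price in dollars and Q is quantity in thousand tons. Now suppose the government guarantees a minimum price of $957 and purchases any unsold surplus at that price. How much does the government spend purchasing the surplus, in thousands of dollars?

Rearranging supply gives Qs = 8P - 1312. Setting quantity demanded equal to quantity supplied, 5448 - 5P = 8P - 1312, gives P* = 520 and Q* = 2848.
Since 957 > 520, the floor is binding.
At P = 957: Qd = 5448 - 5·957 = 663 and Qs = 8·957 - 1312 = 6344.
Surplus = Qs - Qd = 5681.
Government expenditure = surplus × support price = 5681 × 957 = 5436717.

5436717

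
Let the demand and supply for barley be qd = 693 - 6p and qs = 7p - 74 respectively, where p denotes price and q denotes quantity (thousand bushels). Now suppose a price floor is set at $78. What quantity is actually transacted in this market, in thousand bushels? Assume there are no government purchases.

225

Without the control the market clears where 693 - 6p = 7p - 74, i.e. p* = 59 and q* = 339.
Because the floor (78) lies above the market-clearing price, it is binding.
At p = 78: qd = 693 - 6·78 = 225 and qs = 7·78 - 74 = 472.
The quantity actually transacted is the short side, demand: 225.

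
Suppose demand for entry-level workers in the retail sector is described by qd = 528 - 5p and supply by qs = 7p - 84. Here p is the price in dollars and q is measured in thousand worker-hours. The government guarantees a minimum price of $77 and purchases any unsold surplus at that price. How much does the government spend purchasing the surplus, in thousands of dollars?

24024

In a free market, 528 - 5p = 7p - 84 gives the equilibrium p* = 51, q* = 273.
The floor of 77 is above the equilibrium price 51, so it binds.
At p = 77: qd = 528 - 5·77 = 143 and qs = 7·77 - 84 = 455.
Surplus = qs - qd = 312.
Government expenditure = surplus × support price = 312 × 77 = 24024.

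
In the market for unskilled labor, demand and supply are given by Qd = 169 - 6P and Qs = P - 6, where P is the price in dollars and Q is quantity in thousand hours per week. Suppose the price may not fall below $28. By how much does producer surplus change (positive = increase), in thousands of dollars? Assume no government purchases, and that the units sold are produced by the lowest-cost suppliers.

Equilibrium: 169 - 6P = P - 6, so 175 = 7P and P* = 25, Q* = 19.
The floor of 28 is above the equilibrium price 25, so it binds.
At P = 28: Qd = 169 - 6·28 = 1 and Qs = 28 - 6 = 22.
Producer surplus without the control is ½ · (25 - 6) · 19 = 180.5.
With the floor, 1 units are sold at 28. The supply price at Q = 1 is 7, so PS = ½ · [(28 - 6) + (28 - 7)] · 1 = 21.5.
Change in producer surplus = 21.5 - 180.5 = -159.

-159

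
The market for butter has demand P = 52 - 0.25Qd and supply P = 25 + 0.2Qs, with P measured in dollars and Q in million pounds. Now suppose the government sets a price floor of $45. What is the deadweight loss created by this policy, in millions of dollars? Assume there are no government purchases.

Rearranging demand gives Qd = 208 - 4P; rearranging supply gives Qs = 5P - 125. Without the control the market clears where 208 - 4P = 5P - 125, i.e. P* = 37 and Q* = 60.
Since 45 > 37, the floor is binding.
At P = 45: Qd = 208 - 4·45 = 28 and Qs = 5·45 - 125 = 100.
Quantity traded falls to 28. At Q = 28 the demand price is (208 - 28)/4 = 45 and the supply price is (125 + 28)/5 = 30.6.
Deadweight loss = ½ · (45 - 30.6) · (60 - 28) = ½ · 14.4 · 32 = 230.4.

230.4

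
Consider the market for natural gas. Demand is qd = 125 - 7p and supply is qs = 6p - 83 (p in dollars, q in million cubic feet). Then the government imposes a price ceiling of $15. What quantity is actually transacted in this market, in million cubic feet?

Equilibrium: 125 - 7p = 6p - 83, so 208 = 13p and p* = 16, q* = 13.
The ceiling of 15 is below the equilibrium price 16, so it binds.
At p = 15: qd = 125 - 7·15 = 20 and qs = 6·15 - 83 = 7.
The quantity actually transacted is the short side, supply: 7.

7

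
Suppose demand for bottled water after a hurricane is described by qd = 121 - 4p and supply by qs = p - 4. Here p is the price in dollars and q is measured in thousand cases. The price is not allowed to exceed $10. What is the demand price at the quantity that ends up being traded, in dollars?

28.75

Setting quantity demanded equal to quantity supplied, 121 - 4p = p - 4, gives p* = 25 and q* = 21.
Since 10 < 25, the ceiling is binding.
At p = 10: qd = 121 - 4·10 = 81 and qs = 10 - 4 = 6.
Only 6 units reach the market. On the demand curve, the marginal buyer's willingness to pay at q = 6 is (121 - 6)/4 = 28.75.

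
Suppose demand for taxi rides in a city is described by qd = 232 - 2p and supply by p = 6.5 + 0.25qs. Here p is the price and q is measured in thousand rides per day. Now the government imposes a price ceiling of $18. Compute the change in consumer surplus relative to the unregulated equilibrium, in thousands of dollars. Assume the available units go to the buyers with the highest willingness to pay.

-1350

Rearranging supply gives qs = 4p - 26. In a free market, 232 - 2p = 4p - 26 gives the equilibrium p* = 43, q* = 146.
Since 18 < 43, the ceiling is binding.
At p = 18: qd = 232 - 2·18 = 196 and qs = 4·18 - 26 = 46.
Consumer surplus without the control is ½ · (116 - 43) · 146 = 5329.
With the ceiling, 46 units are sold at 18 (assume they go to the highest-value buyers). The demand price at q = 46 is 93, so CS = ½ · [(116 - 18) + (93 - 18)] · 46 = 3979.
Change in consumer surplus = 3979 - 5329 = -1350.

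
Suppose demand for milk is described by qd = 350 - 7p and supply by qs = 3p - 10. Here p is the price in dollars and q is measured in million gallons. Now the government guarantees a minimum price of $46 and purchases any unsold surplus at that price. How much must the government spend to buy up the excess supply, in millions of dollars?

Without the control the market clears where 350 - 7p = 3p - 10, i.e. p* = 36 and q* = 98.
The floor of 46 is above the equilibrium price 36, so it binds.
At p = 46: qd = 350 - 7·46 = 28 and qs = 3·46 - 10 = 128.
Surplus = qs - qd = 100.
Government expenditure = surplus × support price = 100 × 46 = 4600.

4600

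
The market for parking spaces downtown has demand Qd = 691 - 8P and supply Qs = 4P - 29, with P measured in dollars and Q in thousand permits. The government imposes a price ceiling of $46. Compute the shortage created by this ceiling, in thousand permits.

Without the control the market clears where 691 - 8P = 4P - 29, i.e. P* = 60 and Q* = 211.
Since 46 < 60, the ceiling is binding.
At P = 46: Qd = 691 - 8·46 = 323 and Qs = 4·46 - 29 = 155.
Shortage = Qd - Qs = 323 - 155 = 168.

168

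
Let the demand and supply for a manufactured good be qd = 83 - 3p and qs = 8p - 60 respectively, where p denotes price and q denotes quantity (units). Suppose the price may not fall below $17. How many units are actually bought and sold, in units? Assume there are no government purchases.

Setting quantity demanded equal to quantity supplied, 83 - 3p = 8p - 60, gives p* = 13 and q* = 44.
Because the floor (17) lies above the market-clearing price, it is binding.
At p = 17: qd = 83 - 3·17 = 32 and qs = 8·17 - 60 = 76.
The quantity actually transacted is the short side, demand: 32.

32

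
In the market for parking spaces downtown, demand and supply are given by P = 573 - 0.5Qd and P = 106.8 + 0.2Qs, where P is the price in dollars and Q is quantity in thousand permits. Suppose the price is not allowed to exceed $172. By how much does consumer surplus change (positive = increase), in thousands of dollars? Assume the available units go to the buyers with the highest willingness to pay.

Rearranging demand gives Qd = 1146 - 2P; rearranging supply gives Qs = 5P - 534. Setting quantity demanded equal to quantity supplied, 1146 - 2P = 5P - 534, gives P* = 240 and Q* = 666.
The ceiling of 172 is below the equilibrium price 240, so it binds.
At P = 172: Qd = 1146 - 2·172 = 802 and Qs = 5·172 - 534 = 326.
Consumer surplus without the control is ½ · (573 - 240) · 666 = 110889.
With the ceiling, 326 units are sold at 172 (assume they go to the highest-value buyers). The demand price at Q = 326 is 410, so CS = ½ · [(573 - 172) + (410 - 172)] · 326 = 104157.
Change in consumer surplus = 104157 - 110889 = -6732.

-6732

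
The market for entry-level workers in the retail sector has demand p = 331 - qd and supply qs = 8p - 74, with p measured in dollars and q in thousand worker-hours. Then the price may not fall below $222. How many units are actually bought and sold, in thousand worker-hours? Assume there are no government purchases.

109

Rearranging demand gives qd = 331 - p. Without the control the market clears where 331 - p = 8p - 74, i.e. p* = 45 and q* = 286.
The floor of 222 is above the equilibrium price 45, so it binds.
At p = 222: qd = 331 - 222 = 109 and qs = 8·222 - 74 = 1702.
The quantity actually transacted is the short side, demand: 109.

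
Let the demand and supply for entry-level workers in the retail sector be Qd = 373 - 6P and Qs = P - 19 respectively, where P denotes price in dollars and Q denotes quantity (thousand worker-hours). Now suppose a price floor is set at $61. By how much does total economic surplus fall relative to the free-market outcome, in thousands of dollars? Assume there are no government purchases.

525

Setting quantity demanded equal to quantity supplied, 373 - 6P = P - 19, gives P* = 56 and Q* = 37.
Since 61 > 56, the floor is binding.
At P = 61: Qd = 373 - 6·61 = 7 and Qs = 61 - 19 = 42.
Quantity traded falls to 7. At Q = 7 the demand price is (373 - 7)/6 = 61 and the supply price is 19 + 7 = 26.
Deadweight loss = ½ · (61 - 26) · (37 - 7) = ½ · 35 · 30 = 525.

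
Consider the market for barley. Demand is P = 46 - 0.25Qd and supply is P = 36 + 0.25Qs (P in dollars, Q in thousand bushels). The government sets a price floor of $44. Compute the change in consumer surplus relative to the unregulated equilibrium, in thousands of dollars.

Rearranging demand gives Qd = 184 - 4P; rearranging supply gives Qs = 4P - 144. In a free market, 184 - 4P = 4P - 144 gives the equilibrium P* = 41, Q* = 20.
Because the floor (44) lies above the market-clearing price, it is binding.
At P = 44: Qd = 184 - 4·44 = 8 and Qs = 4·44 - 144 = 32.
Consumer surplus without the control is ½ · (46 - 41) · 20 = 50.
With the floor, consumers buy 8 units at 44, so CS = ½ · (46 - 44) · 8 = 8.
Change in consumer surplus = 8 - 50 = -42.

-42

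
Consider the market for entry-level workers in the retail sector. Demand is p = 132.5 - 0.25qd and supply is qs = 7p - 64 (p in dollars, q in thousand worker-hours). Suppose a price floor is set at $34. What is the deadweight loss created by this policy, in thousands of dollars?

Rearranging demand gives qd = 530 - 4p. Equilibrium: 530 - 4p = 7p - 64, so 594 = 11p and p* = 54, q* = 314.
Since 34 is below p* = 54, the floor does not bind and the free-market outcome prevails.
Since the control does not bind, no trades are prevented and deadweight loss is zero.

0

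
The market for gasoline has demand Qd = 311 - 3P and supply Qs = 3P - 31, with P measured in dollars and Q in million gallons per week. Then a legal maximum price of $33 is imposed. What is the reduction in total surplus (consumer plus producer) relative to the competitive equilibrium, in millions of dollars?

In a free market, 311 - 3P = 3P - 31 gives the equilibrium P* = 57, Q* = 140.
Since 33 < 57, the ceiling is binding.
At P = 33: Qd = 311 - 3·33 = 212 and Qs = 3·33 - 31 = 68.
Quantity traded falls to 68. At Q = 68 the demand price is (311 - 68)/3 = 81 and the supply price is (31 + 68)/3 = 33.
Deadweight loss = ½ · (81 - 33) · (140 - 68) = ½ · 48 · 72 = 1728.

1728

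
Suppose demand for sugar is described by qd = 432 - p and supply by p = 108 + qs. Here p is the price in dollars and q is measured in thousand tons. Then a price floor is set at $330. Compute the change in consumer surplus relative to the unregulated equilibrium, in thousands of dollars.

Rearranging supply gives qs = p - 108. Equilibrium: 432 - p = p - 108, so 540 = 2p and p* = 270, q* = 162.
Since 330 > 270, the floor is binding.
At p = 330: qd = 432 - 330 = 102 and qs = 330 - 108 = 222.
Consumer surplus without the control is ½ · (432 - 270) · 162 = 13122.
With the floor, consumers buy 102 units at 330, so CS = ½ · (432 - 330) · 102 = 5202.
Change in consumer surplus = 5202 - 13122 = -7920.

-7920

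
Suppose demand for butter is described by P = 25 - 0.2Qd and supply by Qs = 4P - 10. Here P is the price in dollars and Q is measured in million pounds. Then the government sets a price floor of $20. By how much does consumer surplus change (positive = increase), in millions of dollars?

Rearranging demand gives Qd = 125 - 5P. In a free market, 125 - 5P = 4P - 10 gives the equilibrium P* = 15, Q* = 50.
Since 20 > 15, the floor is binding.
At P = 20: Qd = 125 - 5·20 = 25 and Qs = 4·20 - 10 = 70.
Consumer surplus without the control is ½ · (25 - 15) · 50 = 250.
With the floor, consumers buy 25 units at 20, so CS = ½ · (25 - 20) · 25 = 62.5.
Change in consumer surplus = 62.5 - 250 = -187.5.

-187.5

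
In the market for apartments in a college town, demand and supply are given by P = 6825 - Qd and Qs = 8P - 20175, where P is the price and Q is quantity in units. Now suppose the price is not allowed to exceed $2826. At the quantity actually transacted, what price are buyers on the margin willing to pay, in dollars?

4392

Rearranging demand gives Qd = 6825 - P. In a free market, 6825 - P = 8P - 20175 gives the equilibrium P* = 3000, Q* = 3825.
The ceiling of 2826 is below the equilibrium price 3000, so it binds.
At P = 2826: Qd = 6825 - 2826 = 3999 and Qs = 8·2826 - 20175 = 2433.
Only 2433 units reach the market. On the demand curve, the marginal buyer's willingness to pay at Q = 2433 is (6825 - 2433) = 4392.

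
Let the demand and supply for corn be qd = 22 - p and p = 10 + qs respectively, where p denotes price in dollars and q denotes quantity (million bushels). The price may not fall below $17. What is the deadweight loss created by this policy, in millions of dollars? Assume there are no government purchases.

Rearranging supply gives qs = p - 10. In a free market, 22 - p = p - 10 gives the equilibrium p* = 16, q* = 6.
Since 17 > 16, the floor is binding.
At p = 17: qd = 22 - 17 = 5 and qs = 17 - 10 = 7.
Quantity traded falls to 5. At q = 5 the demand price is 22 - 5 = 17 and the supply price is 10 + 5 = 15.
Deadweight loss = ½ · (17 - 15) · (6 - 5) = ½ · 2 · 1 = 1.

1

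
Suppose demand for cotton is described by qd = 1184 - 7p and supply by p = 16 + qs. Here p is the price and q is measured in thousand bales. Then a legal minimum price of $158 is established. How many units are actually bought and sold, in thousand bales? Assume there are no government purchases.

78

Rearranging supply gives qs = p - 16. Equilibrium: 1184 - 7p = p - 16, so 1200 = 8p and p* = 150, q* = 134.
Because the floor (158) lies above the market-clearing price, it is binding.
At p = 158: qd = 1184 - 7·158 = 78 and qs = 158 - 16 = 142.
The quantity actually transacted is the short side, demand: 78.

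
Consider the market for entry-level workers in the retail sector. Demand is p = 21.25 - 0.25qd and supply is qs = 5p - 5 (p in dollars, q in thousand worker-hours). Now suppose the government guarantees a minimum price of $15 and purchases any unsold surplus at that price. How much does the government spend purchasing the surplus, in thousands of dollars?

675

Rearranging demand gives qd = 85 - 4p. Setting quantity demanded equal to quantity supplied, 85 - 4p = 5p - 5, gives p* = 10 and q* = 45.
Since 15 > 10, the floor is binding.
At p = 15: qd = 85 - 4·15 = 25 and qs = 5·15 - 5 = 70.
Surplus = qs - qd = 45.
Government expenditure = surplus × support price = 45 × 15 = 675.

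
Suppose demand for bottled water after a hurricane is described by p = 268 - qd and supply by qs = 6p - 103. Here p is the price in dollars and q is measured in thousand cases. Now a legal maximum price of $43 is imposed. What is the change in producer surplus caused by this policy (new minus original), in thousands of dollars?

-1850

Rearranging demand gives qd = 268 - p. Without the control the market clears where 268 - p = 6p - 103, i.e. p* = 53 and q* = 215.
The ceiling of 43 is below the equilibrium price 53, so it binds.
At p = 43: qd = 268 - 43 = 225 and qs = 6·43 - 103 = 155.
Producer surplus without the control is ½ · (53 - 103/6) · 215 = 46225/12.
With the ceiling, producers sell 155 units at 43, so PS = ½ · (43 - 103/6) · 155 = 24025/12.
Change in producer surplus = 24025/12 - 46225/12 = -1850.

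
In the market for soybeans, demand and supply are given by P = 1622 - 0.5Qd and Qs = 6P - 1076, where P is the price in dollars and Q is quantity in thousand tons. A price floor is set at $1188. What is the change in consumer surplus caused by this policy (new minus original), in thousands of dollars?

-982368

Rearranging demand gives Qd = 3244 - 2P. Without the control the market clears where 3244 - 2P = 6P - 1076, i.e. P* = 540 and Q* = 2164.
The floor of 1188 is above the equilibrium price 540, so it binds.
At P = 1188: Qd = 3244 - 2·1188 = 868 and Qs = 6·1188 - 1076 = 6052.
Consumer surplus without the control is ½ · (1622 - 540) · 2164 = 1170724.
With the floor, consumers buy 868 units at 1188, so CS = ½ · (1622 - 1188) · 868 = 188356.
Change in consumer surplus = 188356 - 1170724 = -982368.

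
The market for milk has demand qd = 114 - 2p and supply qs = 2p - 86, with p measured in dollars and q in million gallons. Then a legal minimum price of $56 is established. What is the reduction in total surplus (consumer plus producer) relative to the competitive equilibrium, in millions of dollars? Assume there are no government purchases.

Setting quantity demanded equal to quantity supplied, 114 - 2p = 2p - 86, gives p* = 50 and q* = 14.
Since 56 > 50, the floor is binding.
At p = 56: qd = 114 - 2·56 = 2 and qs = 2·56 - 86 = 26.
Quantity traded falls to 2. At q = 2 the demand price is (114 - 2)/2 = 56 and the supply price is (86 + 2)/2 = 44.
Deadweight loss = ½ · (56 - 44) · (14 - 2) = ½ · 12 · 12 = 72.

72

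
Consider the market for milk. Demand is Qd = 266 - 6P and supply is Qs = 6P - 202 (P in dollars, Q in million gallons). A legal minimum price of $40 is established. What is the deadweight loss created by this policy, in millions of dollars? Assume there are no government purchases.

In a free market, 266 - 6P = 6P - 202 gives the equilibrium P* = 39, Q* = 32.
Because the floor (40) lies above the market-clearing price, it is binding.
At P = 40: Qd = 266 - 6·40 = 26 and Qs = 6·40 - 202 = 38.
Quantity traded falls to 26. At Q = 26 the demand price is (266 - 26)/6 = 40 and the supply price is (202 + 26)/6 = 38.
Deadweight loss = ½ · (40 - 38) · (32 - 26) = ½ · 2 · 6 = 6.

6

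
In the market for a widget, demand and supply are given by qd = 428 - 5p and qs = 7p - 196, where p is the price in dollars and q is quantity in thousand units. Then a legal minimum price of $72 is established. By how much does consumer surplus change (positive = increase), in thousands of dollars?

Setting quantity demanded equal to quantity supplied, 428 - 5p = 7p - 196, gives p* = 52 and q* = 168.
Since 72 > 52, the floor is binding.
At p = 72: qd = 428 - 5·72 = 68 and qs = 7·72 - 196 = 308.
Consumer surplus without the control is ½ · (85.6 - 52) · 168 = 2822.4.
With the floor, consumers buy 68 units at 72, so CS = ½ · (85.6 - 72) · 68 = 462.4.
Change in consumer surplus = 462.4 - 2822.4 = -2360.

-2360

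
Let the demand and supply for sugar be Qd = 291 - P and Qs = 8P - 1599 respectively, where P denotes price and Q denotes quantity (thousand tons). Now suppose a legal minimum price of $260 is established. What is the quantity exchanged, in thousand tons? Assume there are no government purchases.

In a free market, 291 - P = 8P - 1599 gives the equilibrium P* = 210, Q* = 81.
Since 260 > 210, the floor is binding.
At P = 260: Qd = 291 - 260 = 31 and Qs = 8·260 - 1599 = 481.
The quantity actually transacted is the short side, demand: 31.

31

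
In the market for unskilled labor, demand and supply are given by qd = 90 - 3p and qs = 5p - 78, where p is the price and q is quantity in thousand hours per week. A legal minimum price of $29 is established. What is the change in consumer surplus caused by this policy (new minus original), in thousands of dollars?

-120

In a free market, 90 - 3p = 5p - 78 gives the equilibrium p* = 21, q* = 27.
Since 29 > 21, the floor is binding.
At p = 29: qd = 90 - 3·29 = 3 and qs = 5·29 - 78 = 67.
Consumer surplus without the control is ½ · (30 - 21) · 27 = 121.5.
With the floor, consumers buy 3 units at 29, so CS = ½ · (30 - 29) · 3 = 1.5.
Change in consumer surplus = 1.5 - 121.5 = -120.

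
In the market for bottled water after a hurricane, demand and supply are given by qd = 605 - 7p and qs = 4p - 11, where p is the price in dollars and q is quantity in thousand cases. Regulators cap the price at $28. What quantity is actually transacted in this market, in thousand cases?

Setting quantity demanded equal to quantity supplied, 605 - 7p = 4p - 11, gives p* = 56 and q* = 213.
The ceiling of 28 is below the equilibrium price 56, so it binds.
At p = 28: qd = 605 - 7·28 = 409 and qs = 4·28 - 11 = 101.
The quantity actually transacted is the short side, supply: 101.

101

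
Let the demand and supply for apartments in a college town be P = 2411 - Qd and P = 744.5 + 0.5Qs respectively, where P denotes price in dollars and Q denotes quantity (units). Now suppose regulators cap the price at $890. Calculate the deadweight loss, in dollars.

Rearranging demand gives Qd = 2411 - P; rearranging supply gives Qs = 2P - 1489. In a free market, 2411 - P = 2P - 1489 gives the equilibrium P* = 1300, Q* = 1111.
Since 890 < 1300, the ceiling is binding.
At P = 890: Qd = 2411 - 890 = 1521 and Qs = 2·890 - 1489 = 291.
Quantity traded falls to 291. At Q = 291 the demand price is 2411 - 291 = 2120 and the supply price is (1489 + 291)/2 = 890.
Deadweight loss = ½ · (2120 - 890) · (1111 - 291) = ½ · 1230 · 820 = 504300.

504300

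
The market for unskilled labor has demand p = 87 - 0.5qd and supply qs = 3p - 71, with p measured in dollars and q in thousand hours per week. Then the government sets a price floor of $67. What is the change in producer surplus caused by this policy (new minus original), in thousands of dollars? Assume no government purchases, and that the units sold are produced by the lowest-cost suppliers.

504

Rearranging demand gives qd = 174 - 2p. Without the control the market clears where 174 - 2p = 3p - 71, i.e. p* = 49 and q* = 76.
Since 67 > 49, the floor is binding.
At p = 67: qd = 174 - 2·67 = 40 and qs = 3·67 - 71 = 130.
Producer surplus without the control is ½ · (49 - 71/3) · 76 = 2888/3.
With the floor, 40 units are sold at 67. The supply price at q = 40 is 37, so PS = ½ · [(67 - 71/3) + (67 - 37)] · 40 = 4400/3.
Change in producer surplus = 4400/3 - 2888/3 = 504.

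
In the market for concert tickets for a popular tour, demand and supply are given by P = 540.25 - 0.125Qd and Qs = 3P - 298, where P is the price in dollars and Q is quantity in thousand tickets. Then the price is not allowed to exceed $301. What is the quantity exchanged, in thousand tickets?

605

Rearranging demand gives Qd = 4322 - 8P. Equilibrium: 4322 - 8P = 3P - 298, so 4620 = 11P and P* = 420, Q* = 962.
The ceiling of 301 is below the equilibrium price 420, so it binds.
At P = 301: Qd = 4322 - 8·301 = 1914 and Qs = 3·301 - 298 = 605.
The quantity actually transacted is the short side, supply: 605.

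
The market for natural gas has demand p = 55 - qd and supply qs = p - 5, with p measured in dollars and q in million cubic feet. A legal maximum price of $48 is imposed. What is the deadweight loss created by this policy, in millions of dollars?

0

Rearranging demand gives qd = 55 - p. Setting quantity demanded equal to quantity supplied, 55 - p = p - 5, gives p* = 30 and q* = 25.
The ceiling of 48 is above the equilibrium price 30, so it is not binding; the market clears at p* = 30, q* = 25.
Since the control does not bind, no trades are prevented and deadweight loss is zero.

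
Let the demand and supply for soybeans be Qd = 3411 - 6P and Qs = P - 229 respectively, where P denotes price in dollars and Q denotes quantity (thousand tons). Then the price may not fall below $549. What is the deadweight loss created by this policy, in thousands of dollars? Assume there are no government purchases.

17661

Setting quantity demanded equal to quantity supplied, 3411 - 6P = P - 229, gives P* = 520 and Q* = 291.
Because the floor (549) lies above the market-clearing price, it is binding.
At P = 549: Qd = 3411 - 6·549 = 117 and Qs = 549 - 229 = 320.
Quantity traded falls to 117. At Q = 117 the demand price is (3411 - 117)/6 = 549 and the supply price is 229 + 117 = 346.
Deadweight loss = ½ · (549 - 346) · (291 - 117) = ½ · 203 · 174 = 17661.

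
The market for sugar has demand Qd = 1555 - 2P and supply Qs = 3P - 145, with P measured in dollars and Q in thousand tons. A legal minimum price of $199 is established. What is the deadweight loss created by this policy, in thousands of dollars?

Equilibrium: 1555 - 2P = 3P - 145, so 1700 = 5P and P* = 340, Q* = 875.
Since 199 is below P* = 340, the floor does not bind and the free-market outcome prevails.
Since the control does not bind, no trades are prevented and deadweight loss is zero.

0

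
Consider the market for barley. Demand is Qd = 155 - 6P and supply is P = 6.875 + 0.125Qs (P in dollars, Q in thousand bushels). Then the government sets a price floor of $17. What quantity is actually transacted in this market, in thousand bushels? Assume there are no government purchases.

Rearranging supply gives Qs = 8P - 55. In a free market, 155 - 6P = 8P - 55 gives the equilibrium P* = 15, Q* = 65.
Since 17 > 15, the floor is binding.
At P = 17: Qd = 155 - 6·17 = 53 and Qs = 8·17 - 55 = 81.
The quantity actually transacted is the short side, demand: 53.

53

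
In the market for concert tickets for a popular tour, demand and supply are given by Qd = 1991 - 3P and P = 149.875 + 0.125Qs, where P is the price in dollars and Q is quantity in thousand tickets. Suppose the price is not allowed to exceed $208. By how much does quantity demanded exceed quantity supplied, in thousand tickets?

902

Rearranging supply gives Qs = 8P - 1199. Setting quantity demanded equal to quantity supplied, 1991 - 3P = 8P - 1199, gives P* = 290 and Q* = 1121.
The ceiling of 208 is below the equilibrium price 290, so it binds.
At P = 208: Qd = 1991 - 3·208 = 1367 and Qs = 8·208 - 1199 = 465.
Shortage = Qd - Qs = 1367 - 465 = 902.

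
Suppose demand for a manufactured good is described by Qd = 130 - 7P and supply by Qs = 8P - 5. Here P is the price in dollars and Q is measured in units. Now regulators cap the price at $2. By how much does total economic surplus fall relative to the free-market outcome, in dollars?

Without the control the market clears where 130 - 7P = 8P - 5, i.e. P* = 9 and Q* = 67.
The ceiling of 2 is below the equilibrium price 9, so it binds.
At P = 2: Qd = 130 - 7·2 = 116 and Qs = 8·2 - 5 = 11.
Quantity traded falls to 11. At Q = 11 the demand price is (130 - 11)/7 = 17 and the supply price is (5 + 11)/8 = 2.
Deadweight loss = ½ · (17 - 2) · (67 - 11) = ½ · 15 · 56 = 420.

420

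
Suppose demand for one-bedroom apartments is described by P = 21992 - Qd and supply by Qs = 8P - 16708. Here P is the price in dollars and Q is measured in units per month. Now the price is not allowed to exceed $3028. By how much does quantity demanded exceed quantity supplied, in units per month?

11448

Rearranging demand gives Qd = 21992 - P. Equilibrium: 21992 - P = 8P - 16708, so 38700 = 9P and P* = 4300, Q* = 17692.
Because the ceiling (3028) lies below the market-clearing price, it is binding.
At P = 3028: Qd = 21992 - 3028 = 18964 and Qs = 8·3028 - 16708 = 7516.
Shortage = Qd - Qs = 18964 - 7516 = 11448.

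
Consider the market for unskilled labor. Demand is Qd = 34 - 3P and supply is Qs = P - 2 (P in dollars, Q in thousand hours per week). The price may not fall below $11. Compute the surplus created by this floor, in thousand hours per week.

Setting quantity demanded equal to quantity supplied, 34 - 3P = P - 2, gives P* = 9 and Q* = 7.
Because the floor (11) lies above the market-clearing price, it is binding.
At P = 11: Qd = 34 - 3·11 = 1 and Qs = 11 - 2 = 9.
Surplus = Qs - Qd = 9 - 1 = 8.

8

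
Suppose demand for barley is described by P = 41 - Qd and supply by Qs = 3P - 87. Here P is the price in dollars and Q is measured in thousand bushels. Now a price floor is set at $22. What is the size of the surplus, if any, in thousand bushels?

0

Rearranging demand gives Qd = 41 - P. Setting quantity demanded equal to quantity supplied, 41 - P = 3P - 87, gives P* = 32 and Q* = 9.
The floor of 22 is below the equilibrium price 32, so it is not binding; the market clears at P* = 32, Q* = 9.
Since the control does not bind, there is no surplus.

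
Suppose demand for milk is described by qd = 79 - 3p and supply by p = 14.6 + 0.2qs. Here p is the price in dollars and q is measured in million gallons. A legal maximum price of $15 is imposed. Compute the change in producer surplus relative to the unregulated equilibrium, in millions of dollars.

-48

Rearranging supply gives qs = 5p - 73. Without the control the market clears where 79 - 3p = 5p - 73, i.e. p* = 19 and q* = 22.
Since 15 < 19, the ceiling is binding.
At p = 15: qd = 79 - 3·15 = 34 and qs = 5·15 - 73 = 2.
Producer surplus without the control is ½ · (19 - 14.6) · 22 = 48.4.
With the ceiling, producers sell 2 units at 15, so PS = ½ · (15 - 14.6) · 2 = 0.4.
Change in producer surplus = 0.4 - 48.4 = -48.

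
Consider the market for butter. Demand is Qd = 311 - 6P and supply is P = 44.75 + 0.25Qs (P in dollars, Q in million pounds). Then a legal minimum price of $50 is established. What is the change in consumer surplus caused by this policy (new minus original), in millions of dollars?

Rearranging supply gives Qs = 4P - 179. In a free market, 311 - 6P = 4P - 179 gives the equilibrium P* = 49, Q* = 17.
The floor of 50 is above the equilibrium price 49, so it binds.
At P = 50: Qd = 311 - 6·50 = 11 and Qs = 4·50 - 179 = 21.
Consumer surplus without the control is ½ · (311/6 - 49) · 17 = 289/12.
With the floor, consumers buy 11 units at 50, so CS = ½ · (311/6 - 50) · 11 = 121/12.
Change in consumer surplus = 121/12 - 289/12 = -14.

-14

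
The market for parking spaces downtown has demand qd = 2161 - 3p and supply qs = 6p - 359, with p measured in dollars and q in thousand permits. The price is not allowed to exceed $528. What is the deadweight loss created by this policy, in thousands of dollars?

0

Equilibrium: 2161 - 3p = 6p - 359, so 2520 = 9p and p* = 280, q* = 1321.
The ceiling of 528 is above the equilibrium price 280, so it is not binding; the market clears at p* = 280, q* = 1321.
Since the control does not bind, no trades are prevented and deadweight loss is zero.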